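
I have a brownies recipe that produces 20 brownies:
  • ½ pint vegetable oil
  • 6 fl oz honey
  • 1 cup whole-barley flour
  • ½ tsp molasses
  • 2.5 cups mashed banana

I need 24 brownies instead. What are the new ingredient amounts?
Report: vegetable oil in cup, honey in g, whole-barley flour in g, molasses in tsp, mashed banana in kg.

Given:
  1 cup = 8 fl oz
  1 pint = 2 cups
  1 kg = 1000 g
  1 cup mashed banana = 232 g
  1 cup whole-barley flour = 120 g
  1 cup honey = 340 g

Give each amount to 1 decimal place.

Scaling factor: 24/20 = 6/5 = 1.2.
vegetable oil: 0.5 pint × 6/5 × 2 cup/pint = 1.2 cup
honey: 6 fl oz × 6/5 ÷ 8 fl oz/cup × 340 g/cup = 306.0 g
whole-barley flour: 1 cup × 6/5 × 120 g/cup = 144.0 g
molasses: 0.5 tsp × 6/5 = 0.6 tsp
mashed banana: 2.5 cup × 6/5 × 232 g/cup ÷ 1000 g/kg ≈ 0.7 kg

vegetable oil: 1.2 cup; honey: 306.0 g; whole-barley flour: 144.0 g; molasses: 0.6 tsp; mashed banana: 0.7 kg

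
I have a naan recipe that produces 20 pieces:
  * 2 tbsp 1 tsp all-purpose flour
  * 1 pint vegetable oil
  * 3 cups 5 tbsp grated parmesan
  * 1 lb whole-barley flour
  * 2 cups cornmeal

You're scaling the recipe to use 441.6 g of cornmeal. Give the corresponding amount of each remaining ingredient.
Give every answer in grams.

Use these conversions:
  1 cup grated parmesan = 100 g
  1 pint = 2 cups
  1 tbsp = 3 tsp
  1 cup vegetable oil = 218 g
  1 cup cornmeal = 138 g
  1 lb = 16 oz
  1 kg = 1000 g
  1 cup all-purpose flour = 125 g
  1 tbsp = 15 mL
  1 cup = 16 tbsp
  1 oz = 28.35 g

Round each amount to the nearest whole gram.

all-purpose flour: 29 g; vegetable oil: 698 g; grated parmesan: 530 g; whole-barley flour: 726 g

The original recipe has 276 g of cornmeal, so the scaling factor is 441.6 ÷ 276 = 8/5 = 1.6.
all-purpose flour: (2 tbsp + 1 tsp = 7/3 tbsp) × 8/5 ÷ 16 tbsp/cup × 125 g/cup ≈ 29 g
vegetable oil: 1 pint × 8/5 × 2 cup/pint × 218 g/cup ≈ 698 g
grated parmesan: (3 cup + 5 tbsp = 3.3125 cup) × 8/5 × 100 g/cup = 530 g
whole-barley flour: 1 lb × 8/5 × 16 oz/lb × 28.35 g/oz ≈ 726 g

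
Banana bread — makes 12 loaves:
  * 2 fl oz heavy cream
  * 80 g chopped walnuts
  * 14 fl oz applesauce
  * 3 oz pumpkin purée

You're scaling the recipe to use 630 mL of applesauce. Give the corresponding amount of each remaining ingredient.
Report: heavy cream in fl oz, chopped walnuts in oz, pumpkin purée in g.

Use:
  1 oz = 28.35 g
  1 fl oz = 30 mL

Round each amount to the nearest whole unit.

The original recipe has 420 mL of applesauce, so the scaling factor is 630 ÷ 420 = 3/2 = 1.5.
heavy cream: 2 fl oz × 3/2 = 3 fl oz
chopped walnuts: 80 g × 3/2 ÷ 28.35 g/oz ≈ 4 oz
pumpkin purée: 3 oz × 3/2 × 28.35 g/oz ≈ 128 g

heavy cream: 3 fl oz; chopped walnuts: 4 oz; pumpkin purée: 128 g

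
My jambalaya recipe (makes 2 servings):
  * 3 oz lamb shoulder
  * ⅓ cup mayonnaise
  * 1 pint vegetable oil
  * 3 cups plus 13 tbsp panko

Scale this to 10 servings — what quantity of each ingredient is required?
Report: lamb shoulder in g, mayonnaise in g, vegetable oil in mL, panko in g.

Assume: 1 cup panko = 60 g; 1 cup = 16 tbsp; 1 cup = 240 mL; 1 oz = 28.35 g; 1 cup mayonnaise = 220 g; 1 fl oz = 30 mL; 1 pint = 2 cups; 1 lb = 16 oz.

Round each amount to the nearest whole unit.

Scaling factor: 10/2 = 5.
lamb shoulder: 3 oz × 5 × 28.35 g/oz ≈ 425 g
mayonnaise: 1/3 cup × 5 × 220 g/cup ≈ 367 g
vegetable oil: 1 pint × 5 × 2 cup/pint × 240 mL/cup = 2400 mL
panko: (3 cup + 13 tbsp = 3.8125 cup) × 5 × 60 g/cup ≈ 1144 g

lamb shoulder: 425 g; mayonnaise: 367 g; vegetable oil: 2400 mL; panko: 1144 g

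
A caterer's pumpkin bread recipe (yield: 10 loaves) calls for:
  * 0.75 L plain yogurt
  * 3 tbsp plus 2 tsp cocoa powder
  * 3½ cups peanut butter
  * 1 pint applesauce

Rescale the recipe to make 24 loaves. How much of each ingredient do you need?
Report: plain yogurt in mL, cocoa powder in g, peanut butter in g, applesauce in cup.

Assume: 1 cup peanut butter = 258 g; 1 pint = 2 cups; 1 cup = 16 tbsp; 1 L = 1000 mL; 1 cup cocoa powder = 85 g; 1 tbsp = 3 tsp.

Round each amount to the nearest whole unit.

Scaling factor: 24/10 = 12/5 = 2.4.
plain yogurt: 0.75 L × 12/5 × 1000 mL/L = 1800 mL
cocoa powder: (3 tbsp + 2 tsp = 11/3 tbsp) × 12/5 ÷ 16 tbsp/cup × 85 g/cup ≈ 47 g
peanut butter: 3.5 cup × 12/5 × 258 g/cup ≈ 2167 g
applesauce: 1 pint × 12/5 × 2 cup/pint ≈ 5 cup

plain yogurt: 1800 mL; cocoa powder: 47 g; peanut butter: 2167 g; applesauce: 5 cup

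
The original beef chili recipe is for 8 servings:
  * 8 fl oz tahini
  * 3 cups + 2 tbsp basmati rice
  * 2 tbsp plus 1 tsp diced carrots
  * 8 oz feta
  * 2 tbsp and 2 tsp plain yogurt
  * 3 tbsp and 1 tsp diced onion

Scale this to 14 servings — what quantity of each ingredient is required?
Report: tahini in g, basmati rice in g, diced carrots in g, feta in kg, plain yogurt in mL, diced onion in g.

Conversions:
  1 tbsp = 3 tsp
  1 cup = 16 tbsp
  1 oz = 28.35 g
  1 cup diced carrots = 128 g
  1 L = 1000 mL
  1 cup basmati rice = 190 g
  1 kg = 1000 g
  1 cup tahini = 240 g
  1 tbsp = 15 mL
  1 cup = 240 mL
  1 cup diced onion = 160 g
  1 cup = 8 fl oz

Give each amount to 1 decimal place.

Scaling factor: 14/8 = 7/4 = 1.75.
tahini: 8 fl oz × 7/4 ÷ 8 fl oz/cup × 240 g/cup = 420.0 g
basmati rice: (3 cup + 2 tbsp = 3.125 cup) × 7/4 × 190 g/cup ≈ 1039.1 g
diced carrots: (2 tbsp + 1 tsp = 7/3 tbsp) × 7/4 ÷ 16 tbsp/cup × 128 g/cup ≈ 32.7 g
feta: 8 oz × 7/4 × 28.35 g/oz ÷ 1000 g/kg ≈ 0.4 kg
plain yogurt: (2 tbsp + 2 tsp = 8/3 tbsp) × 7/4 × 15 mL/tbsp = 70.0 mL
diced onion: (3 tbsp + 1 tsp = 10/3 tbsp) × 7/4 ÷ 16 tbsp/cup × 160 g/cup ≈ 58.3 g

tahini: 420.0 g; basmati rice: 1039.1 g; diced carrots: 32.7 g; feta: 0.4 kg; plain yogurt: 70.0 mL; diced onion: 58.3 g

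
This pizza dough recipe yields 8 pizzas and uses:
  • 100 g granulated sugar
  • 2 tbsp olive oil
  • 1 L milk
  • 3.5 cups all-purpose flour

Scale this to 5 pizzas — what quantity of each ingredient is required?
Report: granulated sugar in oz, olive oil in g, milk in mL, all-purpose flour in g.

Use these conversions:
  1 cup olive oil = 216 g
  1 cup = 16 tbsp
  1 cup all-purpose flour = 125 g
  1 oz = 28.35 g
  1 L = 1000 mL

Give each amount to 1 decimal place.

granulated sugar: 2.2 oz; olive oil: 16.9 g; milk: 625.0 mL; all-purpose flour: 273.4 g

Scaling factor: 5/8 = 0.625.
granulated sugar: 100 g × 5/8 ÷ 28.35 g/oz ≈ 2.2 oz
olive oil: 2 tbsp × 5/8 ÷ 16 tbsp/cup × 216 g/cup ≈ 16.9 g
milk: 1 L × 5/8 × 1000 mL/L = 625.0 mL
all-purpose flour: 3.5 cup × 5/8 × 125 g/cup ≈ 273.4 g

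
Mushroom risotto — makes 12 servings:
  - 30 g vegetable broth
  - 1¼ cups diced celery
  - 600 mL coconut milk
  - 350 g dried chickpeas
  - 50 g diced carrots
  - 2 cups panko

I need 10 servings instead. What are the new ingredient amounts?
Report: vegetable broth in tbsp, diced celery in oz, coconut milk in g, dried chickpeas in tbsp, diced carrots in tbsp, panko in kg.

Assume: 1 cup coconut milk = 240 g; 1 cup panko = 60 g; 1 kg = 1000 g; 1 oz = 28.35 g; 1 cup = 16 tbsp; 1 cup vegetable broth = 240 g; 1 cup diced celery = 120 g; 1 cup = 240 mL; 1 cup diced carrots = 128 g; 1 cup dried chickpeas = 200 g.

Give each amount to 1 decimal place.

Scaling factor: 10/12 = 5/6.
vegetable broth: 30 g × 5/6 ÷ 240 g/cup × 16 tbsp/cup ≈ 1.7 tbsp
diced celery: 1.25 cup × 5/6 × 120 g/cup ÷ 28.35 g/oz ≈ 4.4 oz
coconut milk: 600 mL × 5/6 ÷ 240 mL/cup × 240 g/cup = 500.0 g
dried chickpeas: 350 g × 5/6 ÷ 200 g/cup × 16 tbsp/cup ≈ 23.3 tbsp
diced carrots: 50 g × 5/6 ÷ 128 g/cup × 16 tbsp/cup ≈ 5.2 tbsp
panko: 2 cup × 5/6 × 60 g/cup ÷ 1000 g/kg = 0.1 kg

vegetable broth: 1.7 tbsp; diced celery: 4.4 oz; coconut milk: 500.0 g; dried chickpeas: 23.3 tbsp; diced carrots: 5.2 tbsp; panko: 0.1 kg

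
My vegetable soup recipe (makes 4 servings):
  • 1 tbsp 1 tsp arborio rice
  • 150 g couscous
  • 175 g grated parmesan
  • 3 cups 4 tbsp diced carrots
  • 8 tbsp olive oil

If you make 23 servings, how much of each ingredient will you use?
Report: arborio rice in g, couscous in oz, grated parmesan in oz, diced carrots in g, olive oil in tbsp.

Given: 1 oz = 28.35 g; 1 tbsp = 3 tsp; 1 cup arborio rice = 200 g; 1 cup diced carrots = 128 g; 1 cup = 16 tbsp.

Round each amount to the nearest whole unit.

Scaling factor: 23/4 = 5.75.
arborio rice: (1 tbsp + 1 tsp = 4/3 tbsp) × 23/4 ÷ 16 tbsp/cup × 200 g/cup ≈ 96 g
couscous: 150 g × 23/4 ÷ 28.35 g/oz ≈ 30 oz
grated parmesan: 175 g × 23/4 ÷ 28.35 g/oz ≈ 35 oz
diced carrots: (3 cup + 4 tbsp = 3.25 cup) × 23/4 × 128 g/cup = 2392 g
olive oil: 8 tbsp × 23/4 = 46 tbsp

arborio rice: 96 g; couscous: 30 oz; grated parmesan: 35 oz; diced carrots: 2392 g; olive oil: 46 tbsp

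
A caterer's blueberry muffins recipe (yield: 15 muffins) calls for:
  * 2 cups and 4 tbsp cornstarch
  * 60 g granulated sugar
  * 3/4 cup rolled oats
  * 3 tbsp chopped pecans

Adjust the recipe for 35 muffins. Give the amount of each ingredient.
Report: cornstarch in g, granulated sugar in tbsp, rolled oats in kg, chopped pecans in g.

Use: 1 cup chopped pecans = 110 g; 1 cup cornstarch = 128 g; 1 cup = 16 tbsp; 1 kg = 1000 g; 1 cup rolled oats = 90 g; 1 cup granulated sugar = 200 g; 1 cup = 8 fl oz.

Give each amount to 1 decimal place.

cornstarch: 672.0 g; granulated sugar: 11.2 tbsp; rolled oats: 0.2 kg; chopped pecans: 48.1 g

Scaling factor: 35/15 = 7/3.
cornstarch: (2 cup + 4 tbsp = 2.25 cup) × 7/3 × 128 g/cup = 672.0 g
granulated sugar: 60 g × 7/3 ÷ 200 g/cup × 16 tbsp/cup = 11.2 tbsp
rolled oats: 0.75 cup × 7/3 × 90 g/cup ÷ 1000 g/kg ≈ 0.2 kg
chopped pecans: 3 tbsp × 7/3 ÷ 16 tbsp/cup × 110 g/cup ≈ 48.1 g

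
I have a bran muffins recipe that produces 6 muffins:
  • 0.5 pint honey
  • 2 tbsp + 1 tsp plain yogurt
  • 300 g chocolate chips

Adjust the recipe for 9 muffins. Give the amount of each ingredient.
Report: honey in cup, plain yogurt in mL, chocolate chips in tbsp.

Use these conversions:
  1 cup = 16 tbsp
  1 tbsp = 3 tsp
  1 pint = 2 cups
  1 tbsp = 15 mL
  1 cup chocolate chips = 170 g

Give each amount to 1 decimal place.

Scaling factor: 9/6 = 3/2 = 1.5.
honey: 0.5 pint × 3/2 × 2 cup/pint = 1.5 cup
plain yogurt: (2 tbsp + 1 tsp = 7/3 tbsp) × 3/2 × 15 mL/tbsp = 52.5 mL
chocolate chips: 300 g × 3/2 ÷ 170 g/cup × 16 tbsp/cup ≈ 42.4 tbsp

honey: 1.5 cup; plain yogurt: 52.5 mL; chocolate chips: 42.4 tbsp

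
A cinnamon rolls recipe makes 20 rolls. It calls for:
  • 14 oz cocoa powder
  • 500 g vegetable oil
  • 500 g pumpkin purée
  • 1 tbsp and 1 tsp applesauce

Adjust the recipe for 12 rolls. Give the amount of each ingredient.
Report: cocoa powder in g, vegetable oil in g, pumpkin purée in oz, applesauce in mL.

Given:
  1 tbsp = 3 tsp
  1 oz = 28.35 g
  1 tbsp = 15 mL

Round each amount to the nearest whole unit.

Scaling factor: 12/20 = 3/5 = 0.6.
cocoa powder: 14 oz × 3/5 × 28.35 g/oz ≈ 238 g
vegetable oil: 500 g × 3/5 = 300 g
pumpkin purée: 500 g × 3/5 ÷ 28.35 g/oz ≈ 11 oz
applesauce: (1 tbsp + 1 tsp = 4/3 tbsp) × 3/5 × 15 mL/tbsp = 12 mL

cocoa powder: 238 g; vegetable oil: 300 g; pumpkin purée: 11 oz; applesauce: 12 mL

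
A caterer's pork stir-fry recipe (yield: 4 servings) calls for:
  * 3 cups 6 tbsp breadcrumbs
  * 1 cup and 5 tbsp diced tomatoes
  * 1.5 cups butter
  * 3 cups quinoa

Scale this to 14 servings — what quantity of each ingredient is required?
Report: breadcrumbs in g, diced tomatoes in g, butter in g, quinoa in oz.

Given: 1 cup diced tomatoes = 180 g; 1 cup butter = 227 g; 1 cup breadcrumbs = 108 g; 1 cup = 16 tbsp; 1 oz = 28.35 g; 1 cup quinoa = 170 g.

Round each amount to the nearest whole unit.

breadcrumbs: 1276 g; diced tomatoes: 827 g; butter: 1192 g; quinoa: 63 oz

Scaling factor: 14/4 = 7/2 = 3.5.
breadcrumbs: (3 cup + 6 tbsp = 3.375 cup) × 7/2 × 108 g/cup ≈ 1276 g
diced tomatoes: (1 cup + 5 tbsp = 1.3125 cup) × 7/2 × 180 g/cup ≈ 827 g
butter: 1.5 cup × 7/2 × 227 g/cup ≈ 1192 g
quinoa: 3 cup × 7/2 × 170 g/cup ÷ 28.35 g/oz ≈ 63 oz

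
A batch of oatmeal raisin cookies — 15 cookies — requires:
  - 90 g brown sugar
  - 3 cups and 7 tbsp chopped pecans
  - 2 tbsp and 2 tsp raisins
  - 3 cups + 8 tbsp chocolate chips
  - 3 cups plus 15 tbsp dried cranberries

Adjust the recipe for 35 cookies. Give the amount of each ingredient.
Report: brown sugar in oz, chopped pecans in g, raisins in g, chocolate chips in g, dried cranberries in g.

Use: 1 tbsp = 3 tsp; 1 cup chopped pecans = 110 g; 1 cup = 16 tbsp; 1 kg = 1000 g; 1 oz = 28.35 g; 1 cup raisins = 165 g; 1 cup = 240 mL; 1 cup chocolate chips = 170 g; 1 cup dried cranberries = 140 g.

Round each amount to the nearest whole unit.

brown sugar: 7 oz; chopped pecans: 882 g; raisins: 64 g; chocolate chips: 1388 g; dried cranberries: 1286 g

Scaling factor: 35/15 = 7/3.
brown sugar: 90 g × 7/3 ÷ 28.35 g/oz ≈ 7 oz
chopped pecans: (3 cup + 7 tbsp = 3.4375 cup) × 7/3 × 110 g/cup ≈ 882 g
raisins: (2 tbsp + 2 tsp = 8/3 tbsp) × 7/3 ÷ 16 tbsp/cup × 165 g/cup ≈ 64 g
chocolate chips: (3 cup + 8 tbsp = 3.5 cup) × 7/3 × 170 g/cup ≈ 1388 g
dried cranberries: (3 cup + 15 tbsp = 3.9375 cup) × 7/3 × 140 g/cup ≈ 1286 g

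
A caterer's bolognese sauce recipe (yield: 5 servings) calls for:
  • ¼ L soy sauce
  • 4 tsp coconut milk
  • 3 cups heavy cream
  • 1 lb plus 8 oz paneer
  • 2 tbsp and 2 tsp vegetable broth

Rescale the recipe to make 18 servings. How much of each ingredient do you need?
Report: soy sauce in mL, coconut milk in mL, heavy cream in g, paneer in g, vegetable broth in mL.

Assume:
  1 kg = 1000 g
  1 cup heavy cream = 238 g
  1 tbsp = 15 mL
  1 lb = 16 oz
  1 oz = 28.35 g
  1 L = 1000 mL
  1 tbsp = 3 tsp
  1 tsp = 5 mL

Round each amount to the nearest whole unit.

Scaling factor: 18/5 = 3.6.
soy sauce: 0.25 L × 18/5 × 1000 mL/L = 900 mL
coconut milk: 4 tsp × 18/5 × 5 mL/tsp = 72 mL
heavy cream: 3 cup × 18/5 × 238 g/cup ≈ 2570 g
paneer: (1 lb + 8 oz = 1.5 lb) × 18/5 × 16 oz/lb × 28.35 g/oz ≈ 2449 g
vegetable broth: (2 tbsp + 2 tsp = 8/3 tbsp) × 18/5 × 15 mL/tbsp = 144 mL

soy sauce: 900 mL; coconut milk: 72 mL; heavy cream: 2570 g; paneer: 2449 g; vegetable broth: 144 mL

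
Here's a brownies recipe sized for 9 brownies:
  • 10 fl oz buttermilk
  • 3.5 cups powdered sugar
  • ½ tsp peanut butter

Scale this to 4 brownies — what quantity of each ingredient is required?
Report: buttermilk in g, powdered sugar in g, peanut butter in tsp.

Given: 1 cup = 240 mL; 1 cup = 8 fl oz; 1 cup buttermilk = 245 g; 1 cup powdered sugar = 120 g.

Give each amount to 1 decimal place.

Scaling factor: 4/9.
buttermilk: 10 fl oz × 4/9 ÷ 8 fl oz/cup × 245 g/cup ≈ 136.1 g
powdered sugar: 3.5 cup × 4/9 × 120 g/cup ≈ 186.7 g
peanut butter: 0.5 tsp × 4/9 ≈ 0.2 tsp

buttermilk: 136.1 g; powdered sugar: 186.7 g; peanut butter: 0.2 tsp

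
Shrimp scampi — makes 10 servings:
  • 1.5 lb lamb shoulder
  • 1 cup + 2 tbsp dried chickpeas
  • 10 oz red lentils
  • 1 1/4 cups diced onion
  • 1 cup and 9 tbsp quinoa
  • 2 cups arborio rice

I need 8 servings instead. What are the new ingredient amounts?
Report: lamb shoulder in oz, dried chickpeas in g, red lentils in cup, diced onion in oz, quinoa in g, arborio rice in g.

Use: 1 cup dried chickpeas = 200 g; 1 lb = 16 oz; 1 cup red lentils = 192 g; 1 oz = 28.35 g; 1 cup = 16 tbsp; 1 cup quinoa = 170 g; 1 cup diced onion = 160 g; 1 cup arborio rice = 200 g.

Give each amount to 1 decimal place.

lamb shoulder: 19.2 oz; dried chickpeas: 180.0 g; red lentils: 1.2 cup; diced onion: 5.6 oz; quinoa: 212.5 g; arborio rice: 320.0 g

Scaling factor: 8/10 = 4/5 = 0.8.
lamb shoulder: 1.5 lb × 4/5 × 16 oz/lb = 19.2 oz
dried chickpeas: (1 cup + 2 tbsp = 1.125 cup) × 4/5 × 200 g/cup = 180.0 g
red lentils: 10 oz × 4/5 × 28.35 g/oz ÷ 192 g/cup ≈ 1.2 cup
diced onion: 1.25 cup × 4/5 × 160 g/cup ÷ 28.35 g/oz ≈ 5.6 oz
quinoa: (1 cup + 9 tbsp = 1.5625 cup) × 4/5 × 170 g/cup = 212.5 g
arborio rice: 2 cup × 4/5 × 200 g/cup = 320.0 g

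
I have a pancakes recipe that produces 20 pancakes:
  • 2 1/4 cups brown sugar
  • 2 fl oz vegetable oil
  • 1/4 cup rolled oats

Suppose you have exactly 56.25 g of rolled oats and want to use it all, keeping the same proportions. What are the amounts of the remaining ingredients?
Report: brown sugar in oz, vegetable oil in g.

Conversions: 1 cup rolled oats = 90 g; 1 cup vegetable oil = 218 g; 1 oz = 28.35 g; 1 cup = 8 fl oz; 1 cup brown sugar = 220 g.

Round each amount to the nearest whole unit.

brown sugar: 44 oz; vegetable oil: 136 g

The original recipe has 22.5 g of rolled oats, so the scaling factor is 56.25 ÷ 22.5 = 5/2 = 2.5.
brown sugar: 2.25 cup × 5/2 × 220 g/cup ÷ 28.35 g/oz ≈ 44 oz
vegetable oil: 2 fl oz × 5/2 ÷ 8 fl oz/cup × 218 g/cup ≈ 136 g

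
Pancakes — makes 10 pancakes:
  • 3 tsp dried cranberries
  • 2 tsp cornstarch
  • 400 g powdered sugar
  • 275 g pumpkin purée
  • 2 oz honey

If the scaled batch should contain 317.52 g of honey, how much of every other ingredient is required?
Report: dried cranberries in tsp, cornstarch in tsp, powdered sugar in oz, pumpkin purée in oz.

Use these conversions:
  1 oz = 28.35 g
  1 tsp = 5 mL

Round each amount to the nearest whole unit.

The original recipe has 56.7 g of honey, so the scaling factor is 317.52 ÷ 56.7 = 28/5 = 5.6.
dried cranberries: 3 tsp × 28/5 ≈ 17 tsp
cornstarch: 2 tsp × 28/5 ≈ 11 tsp
powdered sugar: 400 g × 28/5 ÷ 28.35 g/oz ≈ 79 oz
pumpkin purée: 275 g × 28/5 ÷ 28.35 g/oz ≈ 54 oz

dried cranberries: 17 tsp; cornstarch: 11 tsp; powdered sugar: 79 oz; pumpkin purée: 54 oz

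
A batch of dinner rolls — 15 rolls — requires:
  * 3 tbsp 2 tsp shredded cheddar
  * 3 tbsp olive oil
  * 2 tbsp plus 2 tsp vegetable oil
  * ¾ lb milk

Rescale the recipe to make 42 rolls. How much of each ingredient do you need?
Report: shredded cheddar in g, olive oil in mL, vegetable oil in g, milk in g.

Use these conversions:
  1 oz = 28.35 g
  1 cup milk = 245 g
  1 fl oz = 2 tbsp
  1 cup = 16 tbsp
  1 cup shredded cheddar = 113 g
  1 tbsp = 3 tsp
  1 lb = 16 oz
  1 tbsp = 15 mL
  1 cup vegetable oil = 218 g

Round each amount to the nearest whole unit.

Scaling factor: 42/15 = 14/5 = 2.8.
shredded cheddar: (3 tbsp + 2 tsp = 11/3 tbsp) × 14/5 ÷ 16 tbsp/cup × 113 g/cup ≈ 73 g
olive oil: 3 tbsp × 14/5 × 15 mL/tbsp = 126 mL
vegetable oil: (2 tbsp + 2 tsp = 8/3 tbsp) × 14/5 ÷ 16 tbsp/cup × 218 g/cup ≈ 102 g
milk: 0.75 lb × 14/5 × 16 oz/lb × 28.35 g/oz ≈ 953 g

shredded cheddar: 73 g; olive oil: 126 mL; vegetable oil: 102 g; milk: 953 g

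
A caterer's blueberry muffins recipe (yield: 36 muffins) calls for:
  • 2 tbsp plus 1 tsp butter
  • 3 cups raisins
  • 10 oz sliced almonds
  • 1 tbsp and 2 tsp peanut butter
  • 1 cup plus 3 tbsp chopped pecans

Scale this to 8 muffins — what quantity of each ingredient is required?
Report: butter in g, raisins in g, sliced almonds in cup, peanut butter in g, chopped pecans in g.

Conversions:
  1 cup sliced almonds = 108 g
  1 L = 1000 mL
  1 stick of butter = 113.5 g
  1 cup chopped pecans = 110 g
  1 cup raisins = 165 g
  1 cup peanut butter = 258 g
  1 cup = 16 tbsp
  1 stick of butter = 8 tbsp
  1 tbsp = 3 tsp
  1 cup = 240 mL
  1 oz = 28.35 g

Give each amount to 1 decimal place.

Scaling factor: 8/36 = 2/9.
butter: (2 tbsp + 1 tsp = 7/3 tbsp) × 2/9 ÷ 8 tbsp/stick × 113.5 g/stick ≈ 7.4 g
raisins: 3 cup × 2/9 × 165 g/cup = 110.0 g
sliced almonds: 10 oz × 2/9 × 28.35 g/oz ÷ 108 g/cup ≈ 0.6 cup
peanut butter: (1 tbsp + 2 tsp = 5/3 tbsp) × 2/9 ÷ 16 tbsp/cup × 258 g/cup ≈ 6.0 g
chopped pecans: (1 cup + 3 tbsp = 1.1875 cup) × 2/9 × 110 g/cup ≈ 29.0 g

butter: 7.4 g; raisins: 110.0 g; sliced almonds: 0.6 cup; peanut butter: 6.0 g; chopped pecans: 29.0 g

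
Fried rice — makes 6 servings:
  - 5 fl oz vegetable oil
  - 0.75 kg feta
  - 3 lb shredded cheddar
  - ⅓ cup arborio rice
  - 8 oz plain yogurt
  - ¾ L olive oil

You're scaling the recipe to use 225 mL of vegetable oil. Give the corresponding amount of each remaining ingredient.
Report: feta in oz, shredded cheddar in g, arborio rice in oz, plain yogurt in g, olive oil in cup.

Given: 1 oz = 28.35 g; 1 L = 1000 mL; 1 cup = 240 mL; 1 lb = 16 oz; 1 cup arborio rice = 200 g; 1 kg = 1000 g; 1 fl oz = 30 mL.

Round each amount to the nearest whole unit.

The original recipe has 150 mL of vegetable oil, so the scaling factor is 225 ÷ 150 = 3/2 = 1.5.
feta: 0.75 kg × 3/2 × 1000 g/kg ÷ 28.35 g/oz ≈ 40 oz
shredded cheddar: 3 lb × 3/2 × 16 oz/lb × 28.35 g/oz ≈ 2041 g
arborio rice: 1/3 cup × 3/2 × 200 g/cup ÷ 28.35 g/oz ≈ 4 oz
plain yogurt: 8 oz × 3/2 × 28.35 g/oz ≈ 340 g
olive oil: 0.75 L × 3/2 × 1000 mL/L ÷ 240 mL/cup ≈ 5 cup

feta: 40 oz; shredded cheddar: 2041 g; arborio rice: 4 oz; plain yogurt: 340 g; olive oil: 5 cup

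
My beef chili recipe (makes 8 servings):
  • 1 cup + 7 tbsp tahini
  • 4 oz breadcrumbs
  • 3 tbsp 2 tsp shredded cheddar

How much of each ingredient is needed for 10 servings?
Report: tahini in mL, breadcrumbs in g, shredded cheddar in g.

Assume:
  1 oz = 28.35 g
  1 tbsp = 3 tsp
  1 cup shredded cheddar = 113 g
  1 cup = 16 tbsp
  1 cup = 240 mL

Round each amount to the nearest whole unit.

Scaling factor: 10/8 = 5/4 = 1.25.
tahini: (1 cup + 7 tbsp = 1.4375 cup) × 5/4 × 240 mL/cup ≈ 431 mL
breadcrumbs: 4 oz × 5/4 × 28.35 g/oz ≈ 142 g
shredded cheddar: (3 tbsp + 2 tsp = 11/3 tbsp) × 5/4 ÷ 16 tbsp/cup × 113 g/cup ≈ 32 g

tahini: 431 mL; breadcrumbs: 142 g; shredded cheddar: 32 g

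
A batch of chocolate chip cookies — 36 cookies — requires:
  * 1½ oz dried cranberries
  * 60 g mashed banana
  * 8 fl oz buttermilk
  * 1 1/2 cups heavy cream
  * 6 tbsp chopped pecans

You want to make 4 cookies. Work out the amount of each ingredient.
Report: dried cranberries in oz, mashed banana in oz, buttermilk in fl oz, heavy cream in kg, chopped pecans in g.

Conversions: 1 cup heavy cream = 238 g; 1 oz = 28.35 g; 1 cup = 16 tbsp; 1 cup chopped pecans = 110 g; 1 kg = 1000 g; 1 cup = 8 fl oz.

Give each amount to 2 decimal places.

dried cranberries: 0.17 oz; mashed banana: 0.24 oz; buttermilk: 0.89 fl oz; heavy cream: 0.04 kg; chopped pecans: 4.58 g

Scaling factor: 4/36 = 1/9.
dried cranberries: 1.5 oz × 1/9 ≈ 0.17 oz
mashed banana: 60 g × 1/9 ÷ 28.35 g/oz ≈ 0.24 oz
buttermilk: 8 fl oz × 1/9 ≈ 0.89 fl oz
heavy cream: 1.5 cup × 1/9 × 238 g/cup ÷ 1000 g/kg ≈ 0.04 kg
chopped pecans: 6 tbsp × 1/9 ÷ 16 tbsp/cup × 110 g/cup ≈ 4.58 g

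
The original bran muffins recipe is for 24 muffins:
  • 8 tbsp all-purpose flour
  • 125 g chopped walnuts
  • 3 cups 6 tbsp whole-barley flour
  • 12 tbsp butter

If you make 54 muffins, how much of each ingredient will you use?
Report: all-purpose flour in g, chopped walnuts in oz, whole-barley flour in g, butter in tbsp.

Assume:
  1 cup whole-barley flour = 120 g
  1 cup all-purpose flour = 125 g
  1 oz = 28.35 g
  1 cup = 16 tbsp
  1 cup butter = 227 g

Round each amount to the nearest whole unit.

all-purpose flour: 141 g; chopped walnuts: 10 oz; whole-barley flour: 911 g; butter: 27 tbsp

Scaling factor: 54/24 = 9/4 = 2.25.
all-purpose flour: 8 tbsp × 9/4 ÷ 16 tbsp/cup × 125 g/cup ≈ 141 g
chopped walnuts: 125 g × 9/4 ÷ 28.35 g/oz ≈ 10 oz
whole-barley flour: (3 cup + 6 tbsp = 3.375 cup) × 9/4 × 120 g/cup ≈ 911 g
butter: 12 tbsp × 9/4 = 27 tbsp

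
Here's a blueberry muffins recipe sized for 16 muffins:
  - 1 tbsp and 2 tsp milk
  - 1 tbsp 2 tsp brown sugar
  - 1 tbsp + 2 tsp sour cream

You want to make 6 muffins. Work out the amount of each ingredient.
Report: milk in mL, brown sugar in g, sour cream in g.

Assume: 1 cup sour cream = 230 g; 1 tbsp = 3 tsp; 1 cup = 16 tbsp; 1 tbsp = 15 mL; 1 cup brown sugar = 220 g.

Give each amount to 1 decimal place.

milk: 9.4 mL; brown sugar: 8.6 g; sour cream: 9.0 g

Scaling factor: 6/16 = 3/8 = 0.375.
milk: (1 tbsp + 2 tsp = 5/3 tbsp) × 3/8 × 15 mL/tbsp ≈ 9.4 mL
brown sugar: (1 tbsp + 2 tsp = 5/3 tbsp) × 3/8 ÷ 16 tbsp/cup × 220 g/cup ≈ 8.6 g
sour cream: (1 tbsp + 2 tsp = 5/3 tbsp) × 3/8 ÷ 16 tbsp/cup × 230 g/cup ≈ 9.0 g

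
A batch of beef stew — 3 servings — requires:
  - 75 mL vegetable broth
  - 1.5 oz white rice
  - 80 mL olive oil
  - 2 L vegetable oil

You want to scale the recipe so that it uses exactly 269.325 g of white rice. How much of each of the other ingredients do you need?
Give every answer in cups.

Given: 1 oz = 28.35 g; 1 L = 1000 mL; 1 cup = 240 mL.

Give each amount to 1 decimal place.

The original recipe has 42.525 g of white rice, so the scaling factor is 269.325 ÷ 42.525 = 19/3.
vegetable broth: 75 mL × 19/3 ÷ 240 mL/cup ≈ 2.0 cup
olive oil: 80 mL × 19/3 ÷ 240 mL/cup ≈ 2.1 cup
vegetable oil: 2 L × 19/3 × 1000 mL/L ÷ 240 mL/cup ≈ 52.8 cup

vegetable broth: 2.0 cup; olive oil: 2.1 cup; vegetable oil: 52.8 cup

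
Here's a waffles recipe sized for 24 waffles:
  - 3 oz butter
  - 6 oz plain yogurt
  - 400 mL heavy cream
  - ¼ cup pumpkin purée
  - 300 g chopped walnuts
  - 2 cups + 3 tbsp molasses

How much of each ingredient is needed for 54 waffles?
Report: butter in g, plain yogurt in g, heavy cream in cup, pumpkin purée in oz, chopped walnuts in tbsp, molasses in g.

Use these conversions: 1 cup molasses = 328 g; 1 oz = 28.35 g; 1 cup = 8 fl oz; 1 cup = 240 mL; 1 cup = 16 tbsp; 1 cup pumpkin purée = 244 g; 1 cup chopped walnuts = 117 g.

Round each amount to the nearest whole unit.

Scaling factor: 54/24 = 9/4 = 2.25.
butter: 3 oz × 9/4 × 28.35 g/oz ≈ 191 g
plain yogurt: 6 oz × 9/4 × 28.35 g/oz ≈ 383 g
heavy cream: 400 mL × 9/4 ÷ 240 mL/cup ≈ 4 cup
pumpkin purée: 0.25 cup × 9/4 × 244 g/cup ÷ 28.35 g/oz ≈ 5 oz
chopped walnuts: 300 g × 9/4 ÷ 117 g/cup × 16 tbsp/cup ≈ 92 tbsp
molasses: (2 cup + 3 tbsp = 2.1875 cup) × 9/4 × 328 g/cup ≈ 1614 g

butter: 191 g; plain yogurt: 383 g; heavy cream: 4 cup; pumpkin purée: 5 oz; chopped walnuts: 92 tbsp; molasses: 1614 g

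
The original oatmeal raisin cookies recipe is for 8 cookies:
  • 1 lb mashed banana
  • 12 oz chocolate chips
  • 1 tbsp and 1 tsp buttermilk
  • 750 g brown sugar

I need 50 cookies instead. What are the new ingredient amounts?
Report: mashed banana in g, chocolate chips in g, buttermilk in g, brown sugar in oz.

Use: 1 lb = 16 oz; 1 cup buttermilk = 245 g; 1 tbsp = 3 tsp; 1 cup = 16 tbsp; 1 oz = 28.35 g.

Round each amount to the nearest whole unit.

mashed banana: 2835 g; chocolate chips: 2126 g; buttermilk: 128 g; brown sugar: 165 oz

Scaling factor: 50/8 = 25/4 = 6.25.
mashed banana: 1 lb × 25/4 × 16 oz/lb × 28.35 g/oz = 2835 g
chocolate chips: 12 oz × 25/4 × 28.35 g/oz ≈ 2126 g
buttermilk: (1 tbsp + 1 tsp = 4/3 tbsp) × 25/4 ÷ 16 tbsp/cup × 245 g/cup ≈ 128 g
brown sugar: 750 g × 25/4 ÷ 28.35 g/oz ≈ 165 oz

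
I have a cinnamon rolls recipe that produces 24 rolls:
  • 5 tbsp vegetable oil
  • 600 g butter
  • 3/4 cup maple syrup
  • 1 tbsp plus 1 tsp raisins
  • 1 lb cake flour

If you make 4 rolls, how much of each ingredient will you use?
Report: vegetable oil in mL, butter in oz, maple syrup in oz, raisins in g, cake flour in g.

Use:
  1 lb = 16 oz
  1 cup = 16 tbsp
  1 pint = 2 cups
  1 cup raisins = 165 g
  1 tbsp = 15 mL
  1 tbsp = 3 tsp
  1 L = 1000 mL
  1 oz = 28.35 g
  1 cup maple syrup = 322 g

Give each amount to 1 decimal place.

vegetable oil: 12.5 mL; butter: 3.5 oz; maple syrup: 1.4 oz; raisins: 2.3 g; cake flour: 75.6 g

Scaling factor: 4/24 = 1/6.
vegetable oil: 5 tbsp × 1/6 × 15 mL/tbsp = 12.5 mL
butter: 600 g × 1/6 ÷ 28.35 g/oz ≈ 3.5 oz
maple syrup: 0.75 cup × 1/6 × 322 g/cup ÷ 28.35 g/oz ≈ 1.4 oz
raisins: (1 tbsp + 1 tsp = 4/3 tbsp) × 1/6 ÷ 16 tbsp/cup × 165 g/cup ≈ 2.3 g
cake flour: 1 lb × 1/6 × 16 oz/lb × 28.35 g/oz = 75.6 g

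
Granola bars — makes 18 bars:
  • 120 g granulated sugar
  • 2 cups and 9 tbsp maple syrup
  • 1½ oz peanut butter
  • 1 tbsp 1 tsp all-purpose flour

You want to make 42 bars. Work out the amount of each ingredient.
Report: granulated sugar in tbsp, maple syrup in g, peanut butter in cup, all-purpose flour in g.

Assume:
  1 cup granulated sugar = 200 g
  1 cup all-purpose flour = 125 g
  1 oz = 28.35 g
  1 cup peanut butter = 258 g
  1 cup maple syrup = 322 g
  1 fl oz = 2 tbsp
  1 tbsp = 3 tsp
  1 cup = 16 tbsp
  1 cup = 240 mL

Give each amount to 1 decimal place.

Scaling factor: 42/18 = 7/3.
granulated sugar: 120 g × 7/3 ÷ 200 g/cup × 16 tbsp/cup = 22.4 tbsp
maple syrup: (2 cup + 9 tbsp = 2.5625 cup) × 7/3 × 322 g/cup ≈ 1925.3 g
peanut butter: 1.5 oz × 7/3 × 28.35 g/oz ÷ 258 g/cup ≈ 0.4 cup
all-purpose flour: (1 tbsp + 1 tsp = 4/3 tbsp) × 7/3 ÷ 16 tbsp/cup × 125 g/cup ≈ 24.3 g

granulated sugar: 22.4 tbsp; maple syrup: 1925.3 g; peanut butter: 0.4 cup; all-purpose flour: 24.3 g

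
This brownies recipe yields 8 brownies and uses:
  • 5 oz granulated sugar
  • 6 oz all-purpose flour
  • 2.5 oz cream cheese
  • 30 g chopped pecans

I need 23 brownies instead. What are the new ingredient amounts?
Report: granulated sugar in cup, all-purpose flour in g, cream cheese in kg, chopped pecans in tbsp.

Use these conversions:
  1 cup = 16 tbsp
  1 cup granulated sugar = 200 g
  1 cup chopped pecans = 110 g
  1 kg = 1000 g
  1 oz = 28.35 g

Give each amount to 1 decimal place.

Scaling factor: 23/8 = 2.875.
granulated sugar: 5 oz × 23/8 × 28.35 g/oz ÷ 200 g/cup ≈ 2.0 cup
all-purpose flour: 6 oz × 23/8 × 28.35 g/oz ≈ 489.0 g
cream cheese: 2.5 oz × 23/8 × 28.35 g/oz ÷ 1000 g/kg ≈ 0.2 kg
chopped pecans: 30 g × 23/8 ÷ 110 g/cup × 16 tbsp/cup ≈ 12.5 tbsp

granulated sugar: 2.0 cup; all-purpose flour: 489.0 g; cream cheese: 0.2 kg; chopped pecans: 12.5 tbsp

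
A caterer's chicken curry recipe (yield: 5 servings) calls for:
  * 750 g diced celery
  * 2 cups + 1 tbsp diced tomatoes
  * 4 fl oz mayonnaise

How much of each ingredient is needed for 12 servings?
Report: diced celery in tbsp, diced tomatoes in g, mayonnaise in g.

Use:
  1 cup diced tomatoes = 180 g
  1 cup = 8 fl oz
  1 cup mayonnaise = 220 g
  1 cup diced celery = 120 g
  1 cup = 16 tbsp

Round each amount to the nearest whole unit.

Scaling factor: 12/5 = 2.4.
diced celery: 750 g × 12/5 ÷ 120 g/cup × 16 tbsp/cup = 240 tbsp
diced tomatoes: (2 cup + 1 tbsp = 2.0625 cup) × 12/5 × 180 g/cup = 891 g
mayonnaise: 4 fl oz × 12/5 ÷ 8 fl oz/cup × 220 g/cup = 264 g

diced celery: 240 tbsp; diced tomatoes: 891 g; mayonnaise: 264 g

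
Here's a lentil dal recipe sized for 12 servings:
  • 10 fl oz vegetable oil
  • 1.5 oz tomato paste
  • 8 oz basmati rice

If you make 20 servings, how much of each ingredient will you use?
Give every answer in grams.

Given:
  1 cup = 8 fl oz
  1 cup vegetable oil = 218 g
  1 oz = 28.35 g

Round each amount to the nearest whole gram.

Scaling factor: 20/12 = 5/3.
vegetable oil: 10 fl oz × 5/3 ÷ 8 fl oz/cup × 218 g/cup ≈ 454 g
tomato paste: 1.5 oz × 5/3 × 28.35 g/oz ≈ 71 g
basmati rice: 8 oz × 5/3 × 28.35 g/oz = 378 g

vegetable oil: 454 g; tomato paste: 71 g; basmati rice: 378 g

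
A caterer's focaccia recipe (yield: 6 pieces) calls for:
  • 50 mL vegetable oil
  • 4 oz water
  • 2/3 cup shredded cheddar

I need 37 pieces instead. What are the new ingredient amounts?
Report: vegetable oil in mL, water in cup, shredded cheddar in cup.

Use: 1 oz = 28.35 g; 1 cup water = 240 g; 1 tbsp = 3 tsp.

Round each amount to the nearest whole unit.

Scaling factor: 37/6.
vegetable oil: 50 mL × 37/6 ≈ 308 mL
water: 4 oz × 37/6 × 28.35 g/oz ÷ 240 g/cup ≈ 3 cup
shredded cheddar: 2/3 cup × 37/6 ≈ 4 cup

vegetable oil: 308 mL; water: 3 cup; shredded cheddar: 4 cup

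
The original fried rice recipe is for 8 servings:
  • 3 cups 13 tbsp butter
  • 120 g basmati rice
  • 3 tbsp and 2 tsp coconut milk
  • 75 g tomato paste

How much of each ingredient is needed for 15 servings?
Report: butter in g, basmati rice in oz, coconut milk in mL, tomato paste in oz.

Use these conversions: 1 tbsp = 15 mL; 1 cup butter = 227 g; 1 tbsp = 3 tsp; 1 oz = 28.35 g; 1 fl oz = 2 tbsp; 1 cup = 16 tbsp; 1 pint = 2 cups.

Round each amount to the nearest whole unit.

butter: 1623 g; basmati rice: 8 oz; coconut milk: 103 mL; tomato paste: 5 oz

Scaling factor: 15/8 = 1.875.
butter: (3 cup + 13 tbsp = 3.8125 cup) × 15/8 × 227 g/cup ≈ 1623 g
basmati rice: 120 g × 15/8 ÷ 28.35 g/oz ≈ 8 oz
coconut milk: (3 tbsp + 2 tsp = 11/3 tbsp) × 15/8 × 15 mL/tbsp ≈ 103 mL
tomato paste: 75 g × 15/8 ÷ 28.35 g/oz ≈ 5 oz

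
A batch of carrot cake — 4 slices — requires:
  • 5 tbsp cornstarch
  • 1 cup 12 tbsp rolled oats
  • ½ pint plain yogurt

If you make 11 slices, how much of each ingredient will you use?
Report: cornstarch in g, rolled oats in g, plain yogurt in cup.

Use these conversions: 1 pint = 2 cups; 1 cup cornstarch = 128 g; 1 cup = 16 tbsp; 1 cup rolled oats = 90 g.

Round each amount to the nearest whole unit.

cornstarch: 110 g; rolled oats: 433 g; plain yogurt: 3 cup

Scaling factor: 11/4 = 2.75.
cornstarch: 5 tbsp × 11/4 ÷ 16 tbsp/cup × 128 g/cup = 110 g
rolled oats: (1 cup + 12 tbsp = 1.75 cup) × 11/4 × 90 g/cup ≈ 433 g
plain yogurt: 0.5 pint × 11/4 × 2 cup/pint ≈ 3 cup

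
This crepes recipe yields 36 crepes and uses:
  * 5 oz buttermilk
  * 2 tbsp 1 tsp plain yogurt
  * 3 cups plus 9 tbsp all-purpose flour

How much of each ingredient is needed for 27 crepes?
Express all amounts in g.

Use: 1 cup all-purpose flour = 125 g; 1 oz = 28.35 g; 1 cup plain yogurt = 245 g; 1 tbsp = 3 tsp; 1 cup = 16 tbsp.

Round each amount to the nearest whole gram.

Scaling factor: 27/36 = 3/4 = 0.75.
buttermilk: 5 oz × 3/4 × 28.35 g/oz ≈ 106 g
plain yogurt: (2 tbsp + 1 tsp = 7/3 tbsp) × 3/4 ÷ 16 tbsp/cup × 245 g/cup ≈ 27 g
all-purpose flour: (3 cup + 9 tbsp = 3.5625 cup) × 3/4 × 125 g/cup ≈ 334 g

buttermilk: 106 g; plain yogurt: 27 g; all-purpose flour: 334 g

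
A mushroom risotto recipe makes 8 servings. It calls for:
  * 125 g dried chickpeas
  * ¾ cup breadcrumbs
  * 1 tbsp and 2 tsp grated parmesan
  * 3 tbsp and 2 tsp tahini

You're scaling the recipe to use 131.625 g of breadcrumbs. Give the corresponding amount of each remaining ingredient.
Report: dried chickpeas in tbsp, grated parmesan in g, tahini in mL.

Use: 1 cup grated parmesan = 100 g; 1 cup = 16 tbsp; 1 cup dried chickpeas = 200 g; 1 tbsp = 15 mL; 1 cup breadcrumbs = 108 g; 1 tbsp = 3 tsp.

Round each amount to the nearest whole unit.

The original recipe has 81 g of breadcrumbs, so the scaling factor is 131.625 ÷ 81 = 13/8 = 1.625.
dried chickpeas: 125 g × 13/8 ÷ 200 g/cup × 16 tbsp/cup ≈ 16 tbsp
grated parmesan: (1 tbsp + 2 tsp = 5/3 tbsp) × 13/8 ÷ 16 tbsp/cup × 100 g/cup ≈ 17 g
tahini: (3 tbsp + 2 tsp = 11/3 tbsp) × 13/8 × 15 mL/tbsp ≈ 89 mL

dried chickpeas: 16 tbsp; grated parmesan: 17 g; tahini: 89 mL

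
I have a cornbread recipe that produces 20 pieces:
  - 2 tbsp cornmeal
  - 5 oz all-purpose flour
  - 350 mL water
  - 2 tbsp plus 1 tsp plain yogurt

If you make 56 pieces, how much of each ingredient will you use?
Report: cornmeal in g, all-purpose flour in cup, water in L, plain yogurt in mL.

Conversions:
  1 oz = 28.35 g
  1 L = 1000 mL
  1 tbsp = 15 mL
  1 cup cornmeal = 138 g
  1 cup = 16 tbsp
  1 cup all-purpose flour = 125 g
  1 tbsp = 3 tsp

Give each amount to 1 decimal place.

Scaling factor: 56/20 = 14/5 = 2.8.
cornmeal: 2 tbsp × 14/5 ÷ 16 tbsp/cup × 138 g/cup = 48.3 g
all-purpose flour: 5 oz × 14/5 × 28.35 g/oz ÷ 125 g/cup ≈ 3.2 cup
water: 350 mL × 14/5 ÷ 1000 mL/L ≈ 1.0 L
plain yogurt: (2 tbsp + 1 tsp = 7/3 tbsp) × 14/5 × 15 mL/tbsp = 98.0 mL

cornmeal: 48.3 g; all-purpose flour: 3.2 cup; water: 1.0 L; plain yogurt: 98.0 mL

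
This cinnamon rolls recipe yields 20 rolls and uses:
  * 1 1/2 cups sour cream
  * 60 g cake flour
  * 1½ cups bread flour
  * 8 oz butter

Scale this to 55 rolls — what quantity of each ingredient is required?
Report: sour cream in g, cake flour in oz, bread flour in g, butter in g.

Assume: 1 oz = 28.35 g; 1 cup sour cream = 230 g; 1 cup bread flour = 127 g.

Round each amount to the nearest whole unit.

Scaling factor: 55/20 = 11/4 = 2.75.
sour cream: 1.5 cup × 11/4 × 230 g/cup ≈ 949 g
cake flour: 60 g × 11/4 ÷ 28.35 g/oz ≈ 6 oz
bread flour: 1.5 cup × 11/4 × 127 g/cup ≈ 524 g
butter: 8 oz × 11/4 × 28.35 g/oz ≈ 624 g

sour cream: 949 g; cake flour: 6 oz; bread flour: 524 g; butter: 624 g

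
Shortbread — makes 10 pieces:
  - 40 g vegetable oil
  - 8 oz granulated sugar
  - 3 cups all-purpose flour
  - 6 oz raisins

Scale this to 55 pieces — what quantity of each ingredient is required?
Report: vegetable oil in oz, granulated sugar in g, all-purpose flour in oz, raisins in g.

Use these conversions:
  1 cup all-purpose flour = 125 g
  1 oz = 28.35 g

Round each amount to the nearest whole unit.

vegetable oil: 8 oz; granulated sugar: 1247 g; all-purpose flour: 73 oz; raisins: 936 g

Scaling factor: 55/10 = 11/2 = 5.5.
vegetable oil: 40 g × 11/2 ÷ 28.35 g/oz ≈ 8 oz
granulated sugar: 8 oz × 11/2 × 28.35 g/oz ≈ 1247 g
all-purpose flour: 3 cup × 11/2 × 125 g/cup ÷ 28.35 g/oz ≈ 73 oz
raisins: 6 oz × 11/2 × 28.35 g/oz ≈ 936 g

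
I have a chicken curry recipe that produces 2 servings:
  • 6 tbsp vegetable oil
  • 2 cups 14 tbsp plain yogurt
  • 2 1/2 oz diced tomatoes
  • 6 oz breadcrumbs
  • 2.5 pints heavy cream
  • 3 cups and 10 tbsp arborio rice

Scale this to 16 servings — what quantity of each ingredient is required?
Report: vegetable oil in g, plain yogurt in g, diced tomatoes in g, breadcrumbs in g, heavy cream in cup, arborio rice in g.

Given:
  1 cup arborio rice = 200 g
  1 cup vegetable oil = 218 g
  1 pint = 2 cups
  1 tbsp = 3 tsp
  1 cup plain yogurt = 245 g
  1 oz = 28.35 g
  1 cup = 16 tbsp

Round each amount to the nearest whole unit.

Scaling factor: 16/2 = 8.
vegetable oil: 6 tbsp × 8 ÷ 16 tbsp/cup × 218 g/cup = 654 g
plain yogurt: (2 cup + 14 tbsp = 2.875 cup) × 8 × 245 g/cup = 5635 g
diced tomatoes: 2.5 oz × 8 × 28.35 g/oz = 567 g
breadcrumbs: 6 oz × 8 × 28.35 g/oz ≈ 1361 g
heavy cream: 2.5 pint × 8 × 2 cup/pint = 40 cup
arborio rice: (3 cup + 10 tbsp = 3.625 cup) × 8 × 200 g/cup = 5800 g

vegetable oil: 654 g; plain yogurt: 5635 g; diced tomatoes: 567 g; breadcrumbs: 1361 g; heavy cream: 40 cup; arborio rice: 5800 g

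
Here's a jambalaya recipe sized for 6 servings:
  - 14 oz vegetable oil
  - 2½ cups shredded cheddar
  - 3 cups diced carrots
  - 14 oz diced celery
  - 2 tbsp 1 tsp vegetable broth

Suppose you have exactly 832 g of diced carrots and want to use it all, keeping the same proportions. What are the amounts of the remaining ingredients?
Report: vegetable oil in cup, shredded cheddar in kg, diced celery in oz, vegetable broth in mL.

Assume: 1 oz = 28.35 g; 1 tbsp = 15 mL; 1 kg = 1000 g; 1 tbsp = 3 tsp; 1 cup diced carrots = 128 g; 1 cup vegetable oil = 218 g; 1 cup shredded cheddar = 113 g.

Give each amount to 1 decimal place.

vegetable oil: 3.9 cup; shredded cheddar: 0.6 kg; diced celery: 30.3 oz; vegetable broth: 75.8 mL

The original recipe has 384 g of diced carrots, so the scaling factor is 832 ÷ 384 = 13/6.
vegetable oil: 14 oz × 13/6 × 28.35 g/oz ÷ 218 g/cup ≈ 3.9 cup
shredded cheddar: 2.5 cup × 13/6 × 113 g/cup ÷ 1000 g/kg ≈ 0.6 kg
diced celery: 14 oz × 13/6 ≈ 30.3 oz
vegetable broth: (2 tbsp + 1 tsp = 7/3 tbsp) × 13/6 × 15 mL/tbsp ≈ 75.8 mL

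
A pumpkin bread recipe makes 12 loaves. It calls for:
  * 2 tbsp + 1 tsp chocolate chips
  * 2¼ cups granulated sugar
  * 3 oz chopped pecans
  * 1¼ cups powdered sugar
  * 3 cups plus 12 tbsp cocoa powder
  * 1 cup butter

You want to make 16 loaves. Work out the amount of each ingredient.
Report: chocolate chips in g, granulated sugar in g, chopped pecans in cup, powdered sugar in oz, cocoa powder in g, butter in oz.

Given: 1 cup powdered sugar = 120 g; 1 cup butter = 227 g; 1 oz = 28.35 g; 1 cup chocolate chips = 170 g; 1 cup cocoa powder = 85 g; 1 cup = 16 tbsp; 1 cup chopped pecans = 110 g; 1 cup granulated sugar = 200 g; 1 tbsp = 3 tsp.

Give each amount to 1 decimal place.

chocolate chips: 33.1 g; granulated sugar: 600.0 g; chopped pecans: 1.0 cup; powdered sugar: 7.1 oz; cocoa powder: 425.0 g; butter: 10.7 oz

Scaling factor: 16/12 = 4/3.
chocolate chips: (2 tbsp + 1 tsp = 7/3 tbsp) × 4/3 ÷ 16 tbsp/cup × 170 g/cup ≈ 33.1 g
granulated sugar: 2.25 cup × 4/3 × 200 g/cup = 600.0 g
chopped pecans: 3 oz × 4/3 × 28.35 g/oz ÷ 110 g/cup ≈ 1.0 cup
powdered sugar: 1.25 cup × 4/3 × 120 g/cup ÷ 28.35 g/oz ≈ 7.1 oz
cocoa powder: (3 cup + 12 tbsp = 3.75 cup) × 4/3 × 85 g/cup = 425.0 g
butter: 1 cup × 4/3 × 227 g/cup ÷ 28.35 g/oz ≈ 10.7 oz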